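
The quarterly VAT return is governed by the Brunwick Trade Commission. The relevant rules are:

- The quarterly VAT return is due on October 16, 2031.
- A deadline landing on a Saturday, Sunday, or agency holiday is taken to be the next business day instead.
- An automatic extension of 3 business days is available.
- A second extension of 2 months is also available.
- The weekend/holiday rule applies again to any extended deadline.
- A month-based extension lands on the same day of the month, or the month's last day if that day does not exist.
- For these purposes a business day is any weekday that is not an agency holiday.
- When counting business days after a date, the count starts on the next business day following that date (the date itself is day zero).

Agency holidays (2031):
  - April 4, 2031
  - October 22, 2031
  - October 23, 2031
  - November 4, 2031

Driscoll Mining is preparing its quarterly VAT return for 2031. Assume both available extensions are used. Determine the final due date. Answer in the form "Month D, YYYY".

December 22, 2031

The stated deadline is October 16, 2031.
October 16, 2031 (Thursday) is already a business day.
The 3-business-day extension runs from October 16, 2031 to October 21, 2031.
Since October 21, 2031 is a Tuesday and not a holiday, the date is unchanged.
The 2 months extension carries October 21, 2031 to December 21, 2031.
Because December 21, 2031 is a Sunday, the deadline becomes December 22, 2031 (Monday).
The final due date is December 22, 2031.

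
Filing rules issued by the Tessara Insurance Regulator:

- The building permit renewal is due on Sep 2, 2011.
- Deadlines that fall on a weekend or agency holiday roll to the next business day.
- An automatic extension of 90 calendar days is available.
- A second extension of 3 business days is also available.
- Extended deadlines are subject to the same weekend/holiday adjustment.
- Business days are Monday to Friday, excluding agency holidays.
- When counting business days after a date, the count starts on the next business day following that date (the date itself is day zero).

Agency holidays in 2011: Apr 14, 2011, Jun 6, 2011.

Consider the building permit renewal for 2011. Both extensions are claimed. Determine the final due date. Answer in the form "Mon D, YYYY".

Dec 6, 2011

Start from the fixed due date, Sep 2, 2011.
Sep 2, 2011 is a Friday and not a listed holiday, so it stands.
The 90-calendar-day extension moves the deadline from Sep 2, 2011 to Dec 1, 2011.
Since Dec 1, 2011 is a Thursday and not a holiday, the date is unchanged.
The 3-business-day extension runs from Dec 1, 2011 to Dec 6, 2011.
Since Dec 6, 2011 is a Tuesday and not a holiday, the date is unchanged.
So the filing is due Dec 6, 2011.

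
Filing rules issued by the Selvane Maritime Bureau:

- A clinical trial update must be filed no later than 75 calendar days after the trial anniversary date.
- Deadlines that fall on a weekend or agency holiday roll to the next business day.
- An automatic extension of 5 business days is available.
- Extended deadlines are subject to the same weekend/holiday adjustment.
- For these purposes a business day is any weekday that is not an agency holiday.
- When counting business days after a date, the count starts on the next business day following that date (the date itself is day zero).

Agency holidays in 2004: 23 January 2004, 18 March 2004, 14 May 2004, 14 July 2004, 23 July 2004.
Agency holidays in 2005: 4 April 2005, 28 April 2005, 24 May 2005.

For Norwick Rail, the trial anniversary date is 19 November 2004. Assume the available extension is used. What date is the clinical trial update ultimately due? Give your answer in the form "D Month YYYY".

9 February 2005

From 19 November 2004, 75 calendar days later is 2 February 2005.
2 February 2005 falls on a Wednesday, which is a business day, so no adjustment is needed.
Applying the 5-business-day extension: 5 business days after 2 February 2005 is 9 February 2005.
9 February 2005 is a Wednesday and not a listed holiday, so it stands.
The final due date is 9 February 2005.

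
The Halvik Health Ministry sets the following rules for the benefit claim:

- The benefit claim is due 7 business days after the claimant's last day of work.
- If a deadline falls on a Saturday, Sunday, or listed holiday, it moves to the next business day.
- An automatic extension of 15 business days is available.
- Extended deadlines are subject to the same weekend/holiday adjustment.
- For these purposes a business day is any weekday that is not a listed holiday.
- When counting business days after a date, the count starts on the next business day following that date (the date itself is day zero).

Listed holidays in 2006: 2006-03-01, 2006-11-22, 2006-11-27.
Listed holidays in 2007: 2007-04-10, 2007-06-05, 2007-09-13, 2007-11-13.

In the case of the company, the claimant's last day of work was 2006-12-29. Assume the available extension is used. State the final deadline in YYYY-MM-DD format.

Counting 7 business days after 2006-12-29 (skipping weekends and listed holidays) reaches 2007-01-09.
Since 2007-01-09 is a Tuesday and not a holiday, the date is unchanged.
Counting 15 further business days from 2007-01-09 reaches 2007-01-30.
Since 2007-01-30 is a Tuesday and not a holiday, the date is unchanged.
So the filing is due 2007-01-30.

2007-01-30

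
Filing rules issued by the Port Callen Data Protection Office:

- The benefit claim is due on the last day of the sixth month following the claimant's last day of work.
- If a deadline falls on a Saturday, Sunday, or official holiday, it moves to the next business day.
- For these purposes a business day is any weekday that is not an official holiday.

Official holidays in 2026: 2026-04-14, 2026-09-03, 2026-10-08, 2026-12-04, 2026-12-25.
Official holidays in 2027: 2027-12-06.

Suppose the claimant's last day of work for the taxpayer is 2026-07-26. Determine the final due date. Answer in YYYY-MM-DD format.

6 months after 2026-07-26 is January 2027; that month ends on 2027-01-31.
2027-01-31 is a Sunday; the next business day is 2027-02-01 (Monday).
So the filing is due 2027-02-01.

2027-02-01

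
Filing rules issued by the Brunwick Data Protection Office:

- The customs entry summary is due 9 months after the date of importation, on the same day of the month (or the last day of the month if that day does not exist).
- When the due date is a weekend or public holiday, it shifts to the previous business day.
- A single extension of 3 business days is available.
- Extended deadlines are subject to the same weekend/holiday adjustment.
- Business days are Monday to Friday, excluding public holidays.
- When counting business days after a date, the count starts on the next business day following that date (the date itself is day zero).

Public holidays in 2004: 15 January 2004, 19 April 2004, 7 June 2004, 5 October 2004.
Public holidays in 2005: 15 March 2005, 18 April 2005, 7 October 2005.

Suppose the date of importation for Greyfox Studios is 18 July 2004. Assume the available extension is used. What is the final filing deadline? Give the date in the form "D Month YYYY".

21 April 2005

9 months from 18 July 2004 is 18 April 2005.
18 April 2005 falls on a listed holiday. Rolling to the preceding business day gives 15 April 2005, a Friday.
The 3-business-day extension runs from 15 April 2005 to 21 April 2005.
21 April 2005 (Thursday) is already a business day.
So the filing is due 21 April 2005.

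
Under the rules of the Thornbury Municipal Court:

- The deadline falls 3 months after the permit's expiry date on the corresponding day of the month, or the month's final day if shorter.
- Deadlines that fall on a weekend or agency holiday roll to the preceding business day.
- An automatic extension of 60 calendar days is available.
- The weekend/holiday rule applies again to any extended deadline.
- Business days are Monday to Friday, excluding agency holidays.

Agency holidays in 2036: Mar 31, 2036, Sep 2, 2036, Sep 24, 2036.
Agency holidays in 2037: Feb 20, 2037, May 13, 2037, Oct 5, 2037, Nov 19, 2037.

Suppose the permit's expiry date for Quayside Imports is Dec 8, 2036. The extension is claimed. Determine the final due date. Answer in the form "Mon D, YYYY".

3 months from Dec 8, 2036 is Mar 8, 2037.
Mar 8, 2037 is a Sunday, so it moves to the preceding business day, Mar 6, 2037 (Friday).
The 60-calendar-day extension moves the deadline from Mar 6, 2037 to May 5, 2037.
May 5, 2037 (Tuesday) is already a business day.
Deadline: May 5, 2037.

May 5, 2037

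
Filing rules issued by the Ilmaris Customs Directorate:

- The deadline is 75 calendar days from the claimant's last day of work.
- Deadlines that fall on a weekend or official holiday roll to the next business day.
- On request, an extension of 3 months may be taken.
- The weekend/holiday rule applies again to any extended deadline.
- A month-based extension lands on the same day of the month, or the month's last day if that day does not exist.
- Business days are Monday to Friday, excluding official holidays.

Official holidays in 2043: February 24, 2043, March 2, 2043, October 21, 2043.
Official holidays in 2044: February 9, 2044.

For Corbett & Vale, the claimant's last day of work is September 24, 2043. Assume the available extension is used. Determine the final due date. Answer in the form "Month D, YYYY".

March 8, 2044

From September 24, 2043, 75 calendar days later is December 8, 2043.
December 8, 2043 (Tuesday) is already a business day.
Add 3 months to December 8, 2043: March 8, 2044.
March 8, 2044 (Tuesday) is already a business day.
So the filing is due March 8, 2044.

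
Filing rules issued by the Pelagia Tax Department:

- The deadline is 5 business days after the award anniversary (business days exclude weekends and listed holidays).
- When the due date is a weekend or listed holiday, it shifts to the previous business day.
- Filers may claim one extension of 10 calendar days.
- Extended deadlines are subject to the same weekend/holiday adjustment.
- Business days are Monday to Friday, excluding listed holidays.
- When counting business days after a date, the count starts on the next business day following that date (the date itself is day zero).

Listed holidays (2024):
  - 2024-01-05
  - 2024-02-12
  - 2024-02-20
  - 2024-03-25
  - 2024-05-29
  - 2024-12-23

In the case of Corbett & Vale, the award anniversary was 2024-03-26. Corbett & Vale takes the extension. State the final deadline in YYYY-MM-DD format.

2024-04-12

Counting 5 business days after 2024-03-26 (skipping weekends and listed holidays) reaches 2024-04-02.
Since 2024-04-02 is a Tuesday and not a holiday, the date is unchanged.
Applying the 10-calendar-day extension: 2024-04-02 + 10 days = 2024-04-12.
2024-04-12 (Friday) is already a business day.
The final due date is 2024-04-12.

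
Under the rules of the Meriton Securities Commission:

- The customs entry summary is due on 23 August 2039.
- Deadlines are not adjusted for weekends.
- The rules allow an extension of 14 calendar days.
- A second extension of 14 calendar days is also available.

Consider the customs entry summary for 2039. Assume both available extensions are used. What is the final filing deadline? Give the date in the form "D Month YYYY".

Start from the fixed due date, 23 August 2039.
No adjustment is made for weekends or holidays, so 23 August 2039 stands.
With the 14-day extension, 23 August 2039 becomes 6 September 2039.
No adjustment is made for weekends or holidays, so 6 September 2039 stands.
Add the 14 calendar-day extension to 6 September 2039: 20 September 2039.
No adjustment is made for weekends or holidays, so 20 September 2039 stands.
Deadline: 20 September 2039.

20 September 2039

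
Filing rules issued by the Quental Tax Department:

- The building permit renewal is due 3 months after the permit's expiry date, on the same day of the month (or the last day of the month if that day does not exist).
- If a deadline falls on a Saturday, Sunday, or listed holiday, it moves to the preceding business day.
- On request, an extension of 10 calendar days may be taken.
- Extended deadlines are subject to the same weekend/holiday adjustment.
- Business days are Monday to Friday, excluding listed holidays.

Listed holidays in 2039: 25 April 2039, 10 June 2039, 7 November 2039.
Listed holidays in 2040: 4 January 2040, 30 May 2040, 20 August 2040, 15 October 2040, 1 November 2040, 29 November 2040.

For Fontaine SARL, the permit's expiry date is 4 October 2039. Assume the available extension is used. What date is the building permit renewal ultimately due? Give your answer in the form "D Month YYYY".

13 January 2040

3 months from 4 October 2039 is 4 January 2040.
Because 4 January 2040 is a listed holiday, the deadline becomes 3 January 2040 (Tuesday).
With the 10-day extension, 3 January 2040 becomes 13 January 2040.
13 January 2040 is a Friday and not a listed holiday, so it stands.
So the filing is due 13 January 2040.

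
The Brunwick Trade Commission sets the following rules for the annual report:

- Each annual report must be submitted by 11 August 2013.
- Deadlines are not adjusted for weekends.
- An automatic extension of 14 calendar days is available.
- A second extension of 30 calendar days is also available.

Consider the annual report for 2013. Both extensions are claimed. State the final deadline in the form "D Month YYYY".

24 September 2013

The statutory due date is 11 August 2013.
No adjustment is made for weekends or holidays, so 11 August 2013 stands.
Applying the 14-calendar-day extension: 11 August 2013 + 14 days = 25 August 2013.
25 August 2013 is a Sunday; no weekend or holiday adjustment applies.
The 30-calendar-day extension moves the deadline from 25 August 2013 to 24 September 2013.
24 September 2013 falls on a Tuesday. The rules make no weekend/holiday allowance, so it remains 24 September 2013.
Final deadline: 24 September 2013.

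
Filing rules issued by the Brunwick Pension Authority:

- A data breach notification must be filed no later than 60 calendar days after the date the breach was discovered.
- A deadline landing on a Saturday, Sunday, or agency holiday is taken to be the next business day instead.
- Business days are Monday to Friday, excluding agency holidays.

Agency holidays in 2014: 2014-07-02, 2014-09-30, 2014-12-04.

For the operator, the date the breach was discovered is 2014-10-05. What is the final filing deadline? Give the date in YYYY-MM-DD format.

2014-12-05

Trigger date 2014-10-05 + 60 calendar days = 2014-12-04.
2014-12-04 falls on a listed holiday. Rolling to the next business day gives 2014-12-05, a Friday.
Deadline: 2014-12-05.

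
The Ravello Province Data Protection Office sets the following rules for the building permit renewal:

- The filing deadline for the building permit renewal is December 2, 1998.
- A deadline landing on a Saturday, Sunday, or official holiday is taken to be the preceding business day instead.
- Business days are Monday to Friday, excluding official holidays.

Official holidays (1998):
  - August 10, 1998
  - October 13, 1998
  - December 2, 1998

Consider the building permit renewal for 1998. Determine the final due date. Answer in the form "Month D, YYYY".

December 1, 1998

Start from the fixed due date, December 2, 1998.
December 2, 1998 is a listed holiday, so it moves to the preceding business day, December 1, 1998 (Tuesday).
The final due date is December 1, 1998.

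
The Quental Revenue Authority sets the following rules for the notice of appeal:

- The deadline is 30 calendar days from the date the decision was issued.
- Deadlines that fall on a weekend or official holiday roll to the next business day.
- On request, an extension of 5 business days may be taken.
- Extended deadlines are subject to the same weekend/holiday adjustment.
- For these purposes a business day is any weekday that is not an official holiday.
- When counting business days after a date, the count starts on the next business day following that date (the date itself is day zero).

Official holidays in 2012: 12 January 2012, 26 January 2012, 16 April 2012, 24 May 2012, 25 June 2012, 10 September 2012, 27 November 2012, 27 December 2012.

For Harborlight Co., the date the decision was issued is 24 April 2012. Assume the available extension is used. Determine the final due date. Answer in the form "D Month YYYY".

30 calendar days after 24 April 2012 is 24 May 2012.
Because 24 May 2012 is a listed holiday, the deadline becomes 25 May 2012 (Friday).
The 5-business-day extension runs from 25 May 2012 to 1 June 2012.
1 June 2012 is a Friday and not a listed holiday, so it stands.
The final due date is 1 June 2012.

1 June 2012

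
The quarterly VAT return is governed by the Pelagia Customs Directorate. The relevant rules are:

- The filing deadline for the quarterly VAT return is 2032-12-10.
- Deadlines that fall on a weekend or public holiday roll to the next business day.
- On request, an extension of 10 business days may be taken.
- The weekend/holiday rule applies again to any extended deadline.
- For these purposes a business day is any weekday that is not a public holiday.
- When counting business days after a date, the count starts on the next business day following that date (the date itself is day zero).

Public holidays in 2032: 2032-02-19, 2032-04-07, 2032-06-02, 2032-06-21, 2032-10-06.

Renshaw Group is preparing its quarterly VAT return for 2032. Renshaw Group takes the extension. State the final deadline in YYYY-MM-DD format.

Start from the fixed due date, 2032-12-10.
2032-12-10 is a Friday and not a listed holiday, so it stands.
The 10-business-day extension runs from 2032-12-10 to 2032-12-24.
2032-12-24 (Friday) is already a business day.
Final deadline: 2032-12-24.

2032-12-24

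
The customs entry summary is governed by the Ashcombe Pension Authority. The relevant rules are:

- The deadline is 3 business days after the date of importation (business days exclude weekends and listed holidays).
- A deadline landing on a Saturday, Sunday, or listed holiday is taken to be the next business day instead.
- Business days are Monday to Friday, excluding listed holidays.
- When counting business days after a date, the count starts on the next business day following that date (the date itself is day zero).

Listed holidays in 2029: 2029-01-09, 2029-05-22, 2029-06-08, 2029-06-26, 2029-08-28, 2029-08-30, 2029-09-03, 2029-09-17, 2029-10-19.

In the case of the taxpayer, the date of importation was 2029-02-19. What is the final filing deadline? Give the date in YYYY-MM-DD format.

Starting the day after 2029-02-19 and counting 3 business days lands on 2029-02-22.
2029-02-22 is a Thursday and not a listed holiday, so it stands.
The final due date is 2029-02-22.

2029-02-22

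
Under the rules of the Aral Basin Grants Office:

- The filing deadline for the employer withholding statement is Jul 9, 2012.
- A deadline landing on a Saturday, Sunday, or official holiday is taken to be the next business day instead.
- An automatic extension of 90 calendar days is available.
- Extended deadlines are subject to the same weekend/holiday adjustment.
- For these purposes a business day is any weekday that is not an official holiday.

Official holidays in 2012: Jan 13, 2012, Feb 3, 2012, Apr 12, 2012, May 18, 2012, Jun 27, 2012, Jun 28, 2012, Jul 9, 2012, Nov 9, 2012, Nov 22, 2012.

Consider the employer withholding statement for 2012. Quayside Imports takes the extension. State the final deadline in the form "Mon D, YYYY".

Start from the fixed due date, Jul 9, 2012.
Jul 9, 2012 is a listed holiday; the next business day is Jul 10, 2012 (Tuesday).
Add the 90 calendar-day extension to Jul 10, 2012: Oct 8, 2012.
Oct 8, 2012 (Monday) is already a business day.
Final deadline: Oct 8, 2012.

Oct 8, 2012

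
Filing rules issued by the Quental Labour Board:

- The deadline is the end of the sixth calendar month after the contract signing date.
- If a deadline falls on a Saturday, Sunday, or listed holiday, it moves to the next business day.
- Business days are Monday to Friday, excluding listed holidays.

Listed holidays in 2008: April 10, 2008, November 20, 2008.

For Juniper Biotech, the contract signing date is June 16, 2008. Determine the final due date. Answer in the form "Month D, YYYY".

The sixth month after June 16, 2008 is December 2008, whose last day is December 31, 2008.
Since December 31, 2008 is a Wednesday and not a holiday, the date is unchanged.
Final deadline: December 31, 2008.

December 31, 2008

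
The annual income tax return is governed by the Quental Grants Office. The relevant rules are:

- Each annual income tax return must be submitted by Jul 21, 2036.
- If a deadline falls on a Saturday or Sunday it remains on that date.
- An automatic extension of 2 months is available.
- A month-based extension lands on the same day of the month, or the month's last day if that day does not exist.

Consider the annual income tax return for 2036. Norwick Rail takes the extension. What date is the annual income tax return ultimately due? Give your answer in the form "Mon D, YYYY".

Sep 21, 2036

The stated deadline is Jul 21, 2036.
Jul 21, 2036 is a Monday; no weekend or holiday adjustment applies.
The 2 months extension carries Jul 21, 2036 to Sep 21, 2036.
No adjustment is made for weekends or holidays, so Sep 21, 2036 stands.
Deadline: Sep 21, 2036.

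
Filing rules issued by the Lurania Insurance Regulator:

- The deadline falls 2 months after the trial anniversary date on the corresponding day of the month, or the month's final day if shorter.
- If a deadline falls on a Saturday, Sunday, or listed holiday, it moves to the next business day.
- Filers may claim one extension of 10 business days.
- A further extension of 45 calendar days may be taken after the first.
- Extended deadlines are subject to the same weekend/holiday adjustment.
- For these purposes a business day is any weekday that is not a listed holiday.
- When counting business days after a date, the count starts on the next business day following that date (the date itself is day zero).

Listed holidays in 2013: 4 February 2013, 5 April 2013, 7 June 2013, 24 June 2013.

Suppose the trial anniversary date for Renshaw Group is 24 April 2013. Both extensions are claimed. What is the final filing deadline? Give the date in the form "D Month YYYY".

2 months after 24 April 2013, on the same day of the month, is 24 June 2013.
24 June 2013 is a listed holiday; the next business day is 25 June 2013 (Tuesday).
Counting 10 further business days from 25 June 2013 reaches 9 July 2013.
9 July 2013 (Tuesday) is already a business day.
With the 45-day extension, 9 July 2013 becomes 23 August 2013.
23 August 2013 is a Friday and not a listed holiday, so it stands.
Deadline: 23 August 2013.

23 August 2013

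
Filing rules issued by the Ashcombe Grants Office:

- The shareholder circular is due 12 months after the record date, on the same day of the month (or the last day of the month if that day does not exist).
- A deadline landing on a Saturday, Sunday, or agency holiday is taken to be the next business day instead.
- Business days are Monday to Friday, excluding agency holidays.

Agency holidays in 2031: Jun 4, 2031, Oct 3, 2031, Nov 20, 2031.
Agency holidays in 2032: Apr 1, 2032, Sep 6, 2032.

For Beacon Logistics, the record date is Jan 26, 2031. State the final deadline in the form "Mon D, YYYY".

Moving 12 months forward from Jan 26, 2031 on the corresponding day gives Jan 26, 2032.
Jan 26, 2032 falls on a Monday, which is a business day, so no adjustment is needed.
So the filing is due Jan 26, 2032.

Jan 26, 2032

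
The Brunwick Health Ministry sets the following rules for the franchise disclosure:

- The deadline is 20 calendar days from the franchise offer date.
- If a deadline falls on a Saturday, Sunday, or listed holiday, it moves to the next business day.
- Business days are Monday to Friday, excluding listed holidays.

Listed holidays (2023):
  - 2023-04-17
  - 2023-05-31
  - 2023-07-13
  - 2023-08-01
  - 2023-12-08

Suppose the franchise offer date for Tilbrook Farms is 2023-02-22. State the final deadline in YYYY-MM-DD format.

2023-03-14

Trigger date 2023-02-22 + 20 calendar days = 2023-03-14.
Since 2023-03-14 is a Tuesday and not a holiday, the date is unchanged.
So the filing is due 2023-03-14.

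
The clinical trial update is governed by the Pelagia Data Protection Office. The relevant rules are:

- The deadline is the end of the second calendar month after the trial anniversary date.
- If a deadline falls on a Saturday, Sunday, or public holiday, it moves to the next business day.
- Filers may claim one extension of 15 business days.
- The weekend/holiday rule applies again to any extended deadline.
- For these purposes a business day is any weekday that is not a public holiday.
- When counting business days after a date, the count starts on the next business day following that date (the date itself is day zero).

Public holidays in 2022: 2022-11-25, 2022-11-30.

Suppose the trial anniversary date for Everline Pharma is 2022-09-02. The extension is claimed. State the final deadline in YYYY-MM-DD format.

2 months after 2022-09-02 falls in November 2022; the last day of that month is 2022-11-30.
2022-11-30 is a listed holiday, so it moves to the next business day, 2022-12-01 (Thursday).
Applying the 15-business-day extension: 15 business days after 2022-12-01 is 2022-12-22.
2022-12-22 is a Thursday and not a listed holiday, so it stands.
So the filing is due 2022-12-22.

2022-12-22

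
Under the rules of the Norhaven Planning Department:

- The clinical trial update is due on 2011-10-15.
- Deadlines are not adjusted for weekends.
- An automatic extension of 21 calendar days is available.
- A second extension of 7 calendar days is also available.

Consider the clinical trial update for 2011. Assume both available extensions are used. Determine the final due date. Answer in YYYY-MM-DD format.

Start from the fixed due date, 2011-10-15.
2011-10-15 is a Saturday; no weekend or holiday adjustment applies.
With the 21-day extension, 2011-10-15 becomes 2011-11-05.
2011-11-05 falls on a Saturday. The rules make no weekend/holiday allowance, so it remains 2011-11-05.
The 7-calendar-day extension moves the deadline from 2011-11-05 to 2011-11-12.
2011-11-12 falls on a Saturday. The rules make no weekend/holiday allowance, so it remains 2011-11-12.
So the filing is due 2011-11-12.

2011-11-12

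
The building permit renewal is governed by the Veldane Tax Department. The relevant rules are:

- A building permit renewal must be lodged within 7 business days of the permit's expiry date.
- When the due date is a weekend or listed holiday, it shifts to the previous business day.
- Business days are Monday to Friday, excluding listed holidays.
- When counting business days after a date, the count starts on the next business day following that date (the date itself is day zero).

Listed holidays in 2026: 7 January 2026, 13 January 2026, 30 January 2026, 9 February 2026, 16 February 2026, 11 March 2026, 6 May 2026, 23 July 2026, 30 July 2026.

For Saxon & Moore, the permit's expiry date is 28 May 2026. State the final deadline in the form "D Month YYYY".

8 June 2026

Counting 7 business days after 28 May 2026 (skipping weekends and listed holidays) reaches 8 June 2026.
Since 8 June 2026 is a Monday and not a holiday, the date is unchanged.
Final deadline: 8 June 2026.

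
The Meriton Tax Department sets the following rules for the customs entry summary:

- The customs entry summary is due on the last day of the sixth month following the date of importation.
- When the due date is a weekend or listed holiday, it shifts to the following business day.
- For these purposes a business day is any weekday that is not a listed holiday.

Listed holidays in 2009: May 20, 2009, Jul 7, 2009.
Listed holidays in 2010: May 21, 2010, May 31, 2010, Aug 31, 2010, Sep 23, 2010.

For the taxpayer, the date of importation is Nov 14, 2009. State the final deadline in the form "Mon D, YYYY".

Jun 1, 2010

6 months after Nov 14, 2009 is May 2010; that month ends on May 31, 2010.
May 31, 2010 is a listed holiday; the next business day is Jun 1, 2010 (Tuesday).
So the filing is due Jun 1, 2010.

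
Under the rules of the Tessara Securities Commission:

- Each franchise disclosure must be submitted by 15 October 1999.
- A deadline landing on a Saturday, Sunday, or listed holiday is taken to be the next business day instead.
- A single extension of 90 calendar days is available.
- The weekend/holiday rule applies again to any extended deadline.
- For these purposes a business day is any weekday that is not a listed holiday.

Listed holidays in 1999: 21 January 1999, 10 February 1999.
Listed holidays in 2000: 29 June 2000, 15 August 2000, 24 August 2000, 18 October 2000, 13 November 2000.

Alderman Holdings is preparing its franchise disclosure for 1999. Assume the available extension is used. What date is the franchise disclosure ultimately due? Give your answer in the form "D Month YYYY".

13 January 2000

The statutory due date is 15 October 1999.
15 October 1999 is a Friday and not a listed holiday, so it stands.
Applying the 90-calendar-day extension: 15 October 1999 + 90 days = 13 January 2000.
13 January 2000 is a Thursday and not a listed holiday, so it stands.
Deadline: 13 January 2000.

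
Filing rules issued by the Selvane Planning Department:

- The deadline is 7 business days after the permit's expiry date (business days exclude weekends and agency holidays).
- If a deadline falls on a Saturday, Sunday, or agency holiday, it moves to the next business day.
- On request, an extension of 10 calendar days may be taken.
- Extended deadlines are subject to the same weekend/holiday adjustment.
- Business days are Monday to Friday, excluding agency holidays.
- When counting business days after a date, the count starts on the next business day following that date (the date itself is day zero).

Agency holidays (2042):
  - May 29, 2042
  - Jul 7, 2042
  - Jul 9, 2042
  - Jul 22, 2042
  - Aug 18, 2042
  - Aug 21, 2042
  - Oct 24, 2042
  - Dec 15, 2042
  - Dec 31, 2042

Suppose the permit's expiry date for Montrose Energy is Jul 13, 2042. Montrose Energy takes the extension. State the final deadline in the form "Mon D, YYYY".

Aug 4, 2042

Starting the day after Jul 13, 2042 and counting 7 business days lands on Jul 23, 2042.
Jul 23, 2042 (Wednesday) is already a business day.
With the 10-day extension, Jul 23, 2042 becomes Aug 2, 2042.
Because Aug 2, 2042 is a Saturday, the deadline becomes Aug 4, 2042 (Monday).
The final due date is Aug 4, 2042.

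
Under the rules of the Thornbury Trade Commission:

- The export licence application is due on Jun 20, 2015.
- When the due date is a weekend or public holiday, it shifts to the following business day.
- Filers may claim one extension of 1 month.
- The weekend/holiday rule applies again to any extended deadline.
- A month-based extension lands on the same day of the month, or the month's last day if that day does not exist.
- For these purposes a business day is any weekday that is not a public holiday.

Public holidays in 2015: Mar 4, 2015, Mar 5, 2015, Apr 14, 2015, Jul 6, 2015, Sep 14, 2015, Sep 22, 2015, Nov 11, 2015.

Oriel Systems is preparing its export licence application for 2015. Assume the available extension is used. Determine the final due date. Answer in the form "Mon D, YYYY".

The statutory due date is Jun 20, 2015.
Jun 20, 2015 is a Saturday, so it moves to the next business day, Jun 22, 2015 (Monday).
Applying the 1 month extension: 1 month after Jun 22, 2015 is Jul 22, 2015.
Since Jul 22, 2015 is a Wednesday and not a holiday, the date is unchanged.
Final deadline: Jul 22, 2015.

Jul 22, 2015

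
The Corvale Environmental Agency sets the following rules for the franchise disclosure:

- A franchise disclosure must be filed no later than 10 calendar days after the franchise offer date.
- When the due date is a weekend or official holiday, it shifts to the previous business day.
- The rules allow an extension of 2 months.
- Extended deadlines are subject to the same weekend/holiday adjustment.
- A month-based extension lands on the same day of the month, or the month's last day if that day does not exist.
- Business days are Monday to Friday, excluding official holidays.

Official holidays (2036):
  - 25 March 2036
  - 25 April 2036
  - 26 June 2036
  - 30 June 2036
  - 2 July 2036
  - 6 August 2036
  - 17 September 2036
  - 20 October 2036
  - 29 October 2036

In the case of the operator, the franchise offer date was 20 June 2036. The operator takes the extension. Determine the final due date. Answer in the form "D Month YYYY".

10 calendar days after 20 June 2036 is 30 June 2036.
30 June 2036 is a listed holiday; the preceding business day is 27 June 2036 (Friday).
Add 2 months to 27 June 2036: 27 August 2036.
27 August 2036 (Wednesday) is already a business day.
So the filing is due 27 August 2036.

27 August 2036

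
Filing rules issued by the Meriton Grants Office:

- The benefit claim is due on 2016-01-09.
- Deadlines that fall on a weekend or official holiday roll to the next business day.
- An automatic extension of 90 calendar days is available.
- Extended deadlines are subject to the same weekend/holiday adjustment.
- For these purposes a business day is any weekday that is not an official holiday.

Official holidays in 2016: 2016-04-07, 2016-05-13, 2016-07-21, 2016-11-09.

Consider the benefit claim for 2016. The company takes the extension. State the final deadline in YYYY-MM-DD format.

2016-04-11

The stated deadline is 2016-01-09.
2016-01-09 is a Saturday; the next business day is 2016-01-11 (Monday).
The 90-calendar-day extension moves the deadline from 2016-01-11 to 2016-04-10.
Because 2016-04-10 is a Sunday, the deadline becomes 2016-04-11 (Monday).
Deadline: 2016-04-11.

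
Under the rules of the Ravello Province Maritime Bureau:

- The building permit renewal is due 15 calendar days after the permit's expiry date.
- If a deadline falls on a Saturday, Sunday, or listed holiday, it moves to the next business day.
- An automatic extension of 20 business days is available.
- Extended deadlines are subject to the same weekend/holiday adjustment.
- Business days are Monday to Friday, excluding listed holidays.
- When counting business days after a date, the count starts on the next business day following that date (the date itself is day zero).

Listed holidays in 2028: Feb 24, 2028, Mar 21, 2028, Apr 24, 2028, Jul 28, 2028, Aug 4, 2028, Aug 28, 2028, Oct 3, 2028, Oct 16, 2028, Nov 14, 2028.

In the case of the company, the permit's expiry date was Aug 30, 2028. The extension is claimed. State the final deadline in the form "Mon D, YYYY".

Adding 15 calendar days to Aug 30, 2028 gives Sep 14, 2028.
Sep 14, 2028 falls on a Thursday, which is a business day, so no adjustment is needed.
Applying the 20-business-day extension: 20 business days after Sep 14, 2028 is Oct 13, 2028.
Oct 13, 2028 (Friday) is already a business day.
The final due date is Oct 13, 2028.

Oct 13, 2028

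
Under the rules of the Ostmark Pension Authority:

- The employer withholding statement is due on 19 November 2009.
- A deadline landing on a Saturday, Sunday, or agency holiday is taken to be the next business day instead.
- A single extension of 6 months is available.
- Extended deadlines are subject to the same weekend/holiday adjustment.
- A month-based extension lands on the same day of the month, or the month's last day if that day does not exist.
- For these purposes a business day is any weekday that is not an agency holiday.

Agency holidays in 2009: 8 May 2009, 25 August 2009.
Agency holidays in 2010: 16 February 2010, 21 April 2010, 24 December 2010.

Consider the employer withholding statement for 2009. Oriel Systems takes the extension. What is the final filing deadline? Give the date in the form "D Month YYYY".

The statutory due date is 19 November 2009.
19 November 2009 is a Thursday and not a listed holiday, so it stands.
Applying the 6 months extension: 6 months after 19 November 2009 is 19 May 2010.
19 May 2010 is a Wednesday and not a listed holiday, so it stands.
Deadline: 19 May 2010.

19 May 2010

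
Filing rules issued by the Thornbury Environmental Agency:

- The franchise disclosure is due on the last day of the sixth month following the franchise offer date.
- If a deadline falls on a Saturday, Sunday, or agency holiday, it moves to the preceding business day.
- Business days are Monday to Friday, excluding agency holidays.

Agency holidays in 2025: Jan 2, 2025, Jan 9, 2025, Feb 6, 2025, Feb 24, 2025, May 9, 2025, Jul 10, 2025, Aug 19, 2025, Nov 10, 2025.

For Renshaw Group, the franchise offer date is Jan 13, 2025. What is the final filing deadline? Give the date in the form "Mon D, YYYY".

6 months after Jan 13, 2025 falls in July 2025; the last day of that month is Jul 31, 2025.
Jul 31, 2025 falls on a Thursday, which is a business day, so no adjustment is needed.
So the filing is due Jul 31, 2025.

Jul 31, 2025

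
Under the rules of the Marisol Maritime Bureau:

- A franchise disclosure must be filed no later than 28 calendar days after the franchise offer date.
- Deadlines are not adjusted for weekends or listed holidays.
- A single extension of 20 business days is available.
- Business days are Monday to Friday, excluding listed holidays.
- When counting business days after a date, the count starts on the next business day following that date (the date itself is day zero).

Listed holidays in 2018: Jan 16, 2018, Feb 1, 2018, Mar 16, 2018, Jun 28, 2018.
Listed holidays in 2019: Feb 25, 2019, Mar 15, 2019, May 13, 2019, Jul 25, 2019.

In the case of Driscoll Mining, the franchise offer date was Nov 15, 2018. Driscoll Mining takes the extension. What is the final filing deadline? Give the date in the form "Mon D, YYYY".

Jan 10, 2019

Trigger date Nov 15, 2018 + 28 calendar days = Dec 13, 2018.
Dec 13, 2018 is a Thursday; no weekend or holiday adjustment applies.
Counting 20 further business days from Dec 13, 2018 reaches Jan 10, 2019.
No adjustment is made for weekends or holidays, so Jan 10, 2019 stands.
Deadline: Jan 10, 2019.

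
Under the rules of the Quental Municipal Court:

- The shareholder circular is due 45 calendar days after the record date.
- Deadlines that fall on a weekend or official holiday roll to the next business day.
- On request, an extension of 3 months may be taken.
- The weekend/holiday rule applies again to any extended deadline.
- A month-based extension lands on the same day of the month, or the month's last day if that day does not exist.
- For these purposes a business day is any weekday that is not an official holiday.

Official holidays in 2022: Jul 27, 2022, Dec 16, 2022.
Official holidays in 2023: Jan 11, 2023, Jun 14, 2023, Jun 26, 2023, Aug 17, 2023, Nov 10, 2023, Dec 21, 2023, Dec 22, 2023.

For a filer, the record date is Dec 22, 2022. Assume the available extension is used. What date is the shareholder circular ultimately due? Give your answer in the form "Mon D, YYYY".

Trigger date Dec 22, 2022 + 45 calendar days = Feb 5, 2023.
Feb 5, 2023 is a Sunday, so it moves to the next business day, Feb 6, 2023 (Monday).
The 3 months extension carries Feb 6, 2023 to May 6, 2023.
May 6, 2023 is a Saturday, so it moves to the next business day, May 8, 2023 (Monday).
So the filing is due May 8, 2023.

May 8, 2023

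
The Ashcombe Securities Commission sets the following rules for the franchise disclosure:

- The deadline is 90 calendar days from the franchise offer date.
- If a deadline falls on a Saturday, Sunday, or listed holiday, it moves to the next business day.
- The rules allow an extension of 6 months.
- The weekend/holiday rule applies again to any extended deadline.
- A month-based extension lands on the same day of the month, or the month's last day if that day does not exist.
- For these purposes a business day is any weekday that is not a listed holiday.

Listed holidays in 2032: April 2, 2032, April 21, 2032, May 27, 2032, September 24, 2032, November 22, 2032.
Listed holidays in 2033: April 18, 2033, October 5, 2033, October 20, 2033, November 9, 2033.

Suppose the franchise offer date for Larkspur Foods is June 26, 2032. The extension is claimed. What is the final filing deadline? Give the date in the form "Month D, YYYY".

Adding 90 calendar days to June 26, 2032 gives September 24, 2032.
September 24, 2032 is a listed holiday; the next business day is September 27, 2032 (Monday).
The 6 months extension carries September 27, 2032 to March 27, 2033.
Because March 27, 2033 is a Sunday, the deadline becomes March 28, 2033 (Monday).
The final due date is March 28, 2033.

March 28, 2033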